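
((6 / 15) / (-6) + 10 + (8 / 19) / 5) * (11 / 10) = 6281 / 570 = 11.02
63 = 63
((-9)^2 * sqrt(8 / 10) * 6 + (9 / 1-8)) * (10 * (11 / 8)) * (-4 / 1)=-10692 * sqrt(5)-55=-23963.04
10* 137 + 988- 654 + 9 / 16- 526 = 18857 / 16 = 1178.56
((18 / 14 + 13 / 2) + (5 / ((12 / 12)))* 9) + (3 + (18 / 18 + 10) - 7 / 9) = 8317 / 126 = 66.01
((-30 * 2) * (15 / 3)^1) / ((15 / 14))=-280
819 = 819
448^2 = 200704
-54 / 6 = -9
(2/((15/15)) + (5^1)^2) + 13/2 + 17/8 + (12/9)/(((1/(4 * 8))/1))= 1879/24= 78.29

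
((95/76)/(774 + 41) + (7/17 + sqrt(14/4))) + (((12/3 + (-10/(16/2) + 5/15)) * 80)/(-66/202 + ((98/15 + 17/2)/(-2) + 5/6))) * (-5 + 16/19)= sqrt(14)/2 + 1312598196559/8946328676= 148.59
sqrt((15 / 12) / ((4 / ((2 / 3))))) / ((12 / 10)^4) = 0.22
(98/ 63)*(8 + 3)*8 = 1232/ 9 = 136.89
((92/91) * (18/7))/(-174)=-0.01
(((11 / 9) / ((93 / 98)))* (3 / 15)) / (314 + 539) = 1078 / 3569805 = 0.00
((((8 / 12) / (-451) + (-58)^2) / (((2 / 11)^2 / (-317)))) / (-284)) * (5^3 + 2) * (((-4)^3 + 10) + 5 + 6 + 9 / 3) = -5039056987525 / 8733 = -577013281.52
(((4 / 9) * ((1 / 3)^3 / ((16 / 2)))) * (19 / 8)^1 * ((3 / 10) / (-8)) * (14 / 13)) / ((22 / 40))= -133 / 370656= -0.00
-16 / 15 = -1.07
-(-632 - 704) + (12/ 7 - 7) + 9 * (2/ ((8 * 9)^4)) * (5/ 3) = 41721661475/ 31352832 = 1330.71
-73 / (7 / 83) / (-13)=6059 / 91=66.58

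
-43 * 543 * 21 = -490329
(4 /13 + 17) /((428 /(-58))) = -6525 /2782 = -2.35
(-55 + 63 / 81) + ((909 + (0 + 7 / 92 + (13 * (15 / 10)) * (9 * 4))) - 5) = 1284935 / 828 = 1551.85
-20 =-20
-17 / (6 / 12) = -34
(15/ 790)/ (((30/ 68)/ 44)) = 748/ 395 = 1.89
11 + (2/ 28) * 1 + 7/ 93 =14513/ 1302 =11.15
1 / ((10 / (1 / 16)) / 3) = 3 / 160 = 0.02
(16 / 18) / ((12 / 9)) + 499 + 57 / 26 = 39145 / 78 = 501.86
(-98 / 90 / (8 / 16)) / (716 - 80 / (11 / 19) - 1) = -1078 / 285525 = -0.00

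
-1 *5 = -5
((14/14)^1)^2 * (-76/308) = -19/77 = -0.25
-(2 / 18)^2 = -1 / 81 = -0.01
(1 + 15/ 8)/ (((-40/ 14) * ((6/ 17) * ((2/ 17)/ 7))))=-325703/ 1920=-169.64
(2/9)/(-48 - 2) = -1/225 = -0.00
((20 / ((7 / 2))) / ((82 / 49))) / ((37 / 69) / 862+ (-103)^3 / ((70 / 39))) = -72860550 / 12990519135863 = -0.00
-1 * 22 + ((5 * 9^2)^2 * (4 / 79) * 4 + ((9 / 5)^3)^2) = 41021077589 / 1234375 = 33232.27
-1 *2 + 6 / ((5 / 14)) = 74 / 5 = 14.80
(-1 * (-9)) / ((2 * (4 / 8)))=9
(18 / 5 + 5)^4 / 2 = 3418801 / 1250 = 2735.04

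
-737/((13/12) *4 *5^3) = -2211/1625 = -1.36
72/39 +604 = 7876/13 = 605.85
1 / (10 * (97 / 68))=34 / 485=0.07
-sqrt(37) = -6.08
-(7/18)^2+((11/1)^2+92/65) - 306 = -3869477/21060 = -183.74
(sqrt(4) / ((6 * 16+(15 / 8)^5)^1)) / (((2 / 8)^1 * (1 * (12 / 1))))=65536 / 11715309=0.01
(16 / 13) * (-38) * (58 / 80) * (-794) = 1749976 / 65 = 26922.71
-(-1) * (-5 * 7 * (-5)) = 175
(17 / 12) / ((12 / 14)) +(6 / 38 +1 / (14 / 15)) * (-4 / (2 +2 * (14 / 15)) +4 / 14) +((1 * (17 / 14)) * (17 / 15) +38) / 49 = 5499917 / 3580920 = 1.54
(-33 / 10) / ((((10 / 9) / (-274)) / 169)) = 6876441 / 50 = 137528.82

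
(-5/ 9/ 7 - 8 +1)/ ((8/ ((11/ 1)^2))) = -107.08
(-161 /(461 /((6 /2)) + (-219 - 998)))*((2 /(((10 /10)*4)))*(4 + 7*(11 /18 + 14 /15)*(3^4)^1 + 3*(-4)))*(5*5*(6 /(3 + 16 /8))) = 12572973 /6380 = 1970.69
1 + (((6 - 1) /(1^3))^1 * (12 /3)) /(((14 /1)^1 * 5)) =1.29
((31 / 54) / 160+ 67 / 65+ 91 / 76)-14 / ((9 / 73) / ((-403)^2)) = -18442441.99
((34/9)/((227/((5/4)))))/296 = 0.00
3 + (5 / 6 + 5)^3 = 201.50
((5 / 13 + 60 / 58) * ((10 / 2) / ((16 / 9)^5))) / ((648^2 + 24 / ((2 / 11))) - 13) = 0.00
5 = 5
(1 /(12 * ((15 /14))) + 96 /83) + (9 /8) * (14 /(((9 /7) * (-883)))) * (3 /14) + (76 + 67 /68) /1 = 35082444679 /448528680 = 78.22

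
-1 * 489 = -489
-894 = -894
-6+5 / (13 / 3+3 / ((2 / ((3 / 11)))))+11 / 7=-7393 / 2191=-3.37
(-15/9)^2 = 2.78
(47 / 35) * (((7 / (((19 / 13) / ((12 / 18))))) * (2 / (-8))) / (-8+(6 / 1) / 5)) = 611 / 3876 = 0.16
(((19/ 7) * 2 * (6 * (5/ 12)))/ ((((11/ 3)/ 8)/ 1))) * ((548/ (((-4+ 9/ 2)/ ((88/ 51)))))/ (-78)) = -3331840/ 4641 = -717.91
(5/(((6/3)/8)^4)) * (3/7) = 3840/7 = 548.57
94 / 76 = 1.24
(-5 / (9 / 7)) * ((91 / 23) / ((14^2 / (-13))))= 845 / 828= 1.02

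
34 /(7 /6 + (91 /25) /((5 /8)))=4.86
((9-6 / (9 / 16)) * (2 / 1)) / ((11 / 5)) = -50 / 33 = -1.52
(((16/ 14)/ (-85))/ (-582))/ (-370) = -2/ 32031825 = -0.00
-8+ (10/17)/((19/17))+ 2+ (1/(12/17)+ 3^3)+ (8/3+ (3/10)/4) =58561/2280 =25.68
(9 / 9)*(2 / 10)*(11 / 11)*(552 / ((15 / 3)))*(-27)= -14904 / 25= -596.16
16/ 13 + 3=55/ 13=4.23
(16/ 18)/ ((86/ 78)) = 104/ 129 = 0.81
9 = 9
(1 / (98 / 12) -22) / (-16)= 67 / 49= 1.37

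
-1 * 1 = -1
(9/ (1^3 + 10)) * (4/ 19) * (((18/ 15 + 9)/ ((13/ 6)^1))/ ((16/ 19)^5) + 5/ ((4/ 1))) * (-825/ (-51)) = 18964869615/ 550371328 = 34.46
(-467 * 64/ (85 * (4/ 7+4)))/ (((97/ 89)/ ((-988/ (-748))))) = -143724854/ 1541815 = -93.22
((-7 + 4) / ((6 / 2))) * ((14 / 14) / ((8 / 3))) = -3 / 8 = -0.38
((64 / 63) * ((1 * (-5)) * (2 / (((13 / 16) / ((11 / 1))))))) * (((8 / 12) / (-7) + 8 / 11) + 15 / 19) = -63887360 / 326781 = -195.51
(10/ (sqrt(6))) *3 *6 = 30 *sqrt(6) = 73.48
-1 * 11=-11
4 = 4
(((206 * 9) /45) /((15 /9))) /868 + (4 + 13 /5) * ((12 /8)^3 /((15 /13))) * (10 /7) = 599073 /21700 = 27.61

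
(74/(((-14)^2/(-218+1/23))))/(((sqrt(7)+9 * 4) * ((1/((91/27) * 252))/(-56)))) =3240724032/29647 - 90020112 * sqrt(7)/29647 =101276.80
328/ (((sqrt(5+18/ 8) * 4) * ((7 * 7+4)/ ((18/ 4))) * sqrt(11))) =738 * sqrt(319)/ 16907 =0.78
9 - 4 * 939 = -3747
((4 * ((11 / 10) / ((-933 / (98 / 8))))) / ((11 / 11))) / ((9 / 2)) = -539 / 41985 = -0.01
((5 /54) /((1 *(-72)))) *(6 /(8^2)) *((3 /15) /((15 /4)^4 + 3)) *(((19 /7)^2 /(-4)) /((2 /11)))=3971 /3263661072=0.00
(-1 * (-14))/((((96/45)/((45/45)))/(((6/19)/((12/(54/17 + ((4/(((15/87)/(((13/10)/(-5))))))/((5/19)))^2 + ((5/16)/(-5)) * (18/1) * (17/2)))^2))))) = 21286957330608649804663/5491000000000000000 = 3876.70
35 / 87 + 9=818 / 87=9.40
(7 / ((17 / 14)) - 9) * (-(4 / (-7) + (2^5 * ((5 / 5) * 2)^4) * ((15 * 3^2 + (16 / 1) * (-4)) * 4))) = 470435.80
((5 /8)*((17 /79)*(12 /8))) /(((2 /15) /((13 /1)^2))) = 646425 /2528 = 255.71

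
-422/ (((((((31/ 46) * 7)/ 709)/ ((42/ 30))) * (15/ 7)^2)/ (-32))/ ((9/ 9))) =21580553344/ 34875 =618797.23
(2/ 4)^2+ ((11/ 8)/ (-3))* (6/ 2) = -9/ 8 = -1.12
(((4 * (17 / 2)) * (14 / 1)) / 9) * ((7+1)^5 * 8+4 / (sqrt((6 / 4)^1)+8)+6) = 5199318488 / 375 - 1904 * sqrt(6) / 1125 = 13864845.16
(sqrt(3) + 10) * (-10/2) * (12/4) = -150 - 15 * sqrt(3) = -175.98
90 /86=45 /43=1.05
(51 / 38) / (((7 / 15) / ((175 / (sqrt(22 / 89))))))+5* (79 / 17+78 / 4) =4105 / 34+19125* sqrt(1958) / 836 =1133.02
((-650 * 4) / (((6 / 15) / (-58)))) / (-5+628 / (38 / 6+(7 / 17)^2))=1062763000 / 258143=4116.95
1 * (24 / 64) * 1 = 3 / 8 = 0.38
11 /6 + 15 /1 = 101 /6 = 16.83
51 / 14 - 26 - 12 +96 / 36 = -1331 / 42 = -31.69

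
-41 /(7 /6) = -246 /7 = -35.14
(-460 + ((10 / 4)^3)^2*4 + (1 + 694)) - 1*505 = 11305 / 16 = 706.56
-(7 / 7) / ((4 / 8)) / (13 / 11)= -1.69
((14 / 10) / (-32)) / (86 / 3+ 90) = -21 / 56960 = -0.00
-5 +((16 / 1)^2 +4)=255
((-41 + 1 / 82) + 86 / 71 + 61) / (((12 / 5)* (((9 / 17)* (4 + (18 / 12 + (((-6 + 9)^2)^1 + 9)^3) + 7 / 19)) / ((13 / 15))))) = 518841037 / 209230558596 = 0.00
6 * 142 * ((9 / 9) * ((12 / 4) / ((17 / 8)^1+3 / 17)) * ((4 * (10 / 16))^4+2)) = 14273982 / 313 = 45603.78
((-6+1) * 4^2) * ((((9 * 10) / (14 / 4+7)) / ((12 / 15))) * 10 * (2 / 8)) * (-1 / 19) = 15000 / 133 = 112.78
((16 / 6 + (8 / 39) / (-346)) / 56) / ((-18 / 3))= -1499 / 188916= -0.01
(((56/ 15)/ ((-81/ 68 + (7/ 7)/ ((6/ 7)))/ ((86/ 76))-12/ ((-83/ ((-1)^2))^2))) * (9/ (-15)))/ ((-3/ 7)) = -3948113456/ 17677175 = -223.35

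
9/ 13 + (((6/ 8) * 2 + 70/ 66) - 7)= -3215/ 858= -3.75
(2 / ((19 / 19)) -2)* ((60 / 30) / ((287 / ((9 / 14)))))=0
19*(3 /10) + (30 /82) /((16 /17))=19971 /3280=6.09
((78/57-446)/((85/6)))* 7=-354816/1615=-219.70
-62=-62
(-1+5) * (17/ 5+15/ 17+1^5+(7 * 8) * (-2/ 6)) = -13652/ 255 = -53.54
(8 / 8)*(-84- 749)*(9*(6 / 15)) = -14994 / 5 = -2998.80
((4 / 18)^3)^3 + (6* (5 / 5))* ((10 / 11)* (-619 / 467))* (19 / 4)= -68346782936791 / 1990179051993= -34.34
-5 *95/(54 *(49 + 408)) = -475/24678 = -0.02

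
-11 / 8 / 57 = -11 / 456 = -0.02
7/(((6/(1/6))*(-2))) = -7/72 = -0.10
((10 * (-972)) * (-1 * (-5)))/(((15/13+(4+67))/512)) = -161740800/469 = -344863.11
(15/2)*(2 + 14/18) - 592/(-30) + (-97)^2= 283487/30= 9449.57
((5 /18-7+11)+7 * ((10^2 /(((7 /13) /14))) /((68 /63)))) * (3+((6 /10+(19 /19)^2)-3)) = 20644036 /765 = 26985.67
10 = 10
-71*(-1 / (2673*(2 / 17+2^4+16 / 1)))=1207 / 1459458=0.00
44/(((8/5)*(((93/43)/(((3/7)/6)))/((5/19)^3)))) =0.02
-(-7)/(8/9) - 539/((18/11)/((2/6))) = -101.92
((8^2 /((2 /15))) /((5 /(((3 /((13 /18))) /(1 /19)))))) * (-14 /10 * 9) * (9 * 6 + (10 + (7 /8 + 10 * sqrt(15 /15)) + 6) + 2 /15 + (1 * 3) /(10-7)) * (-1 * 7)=1370067048 /25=54802681.92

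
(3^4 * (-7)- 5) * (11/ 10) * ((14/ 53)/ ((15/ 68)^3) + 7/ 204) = -471517193147/ 30408750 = -15505.97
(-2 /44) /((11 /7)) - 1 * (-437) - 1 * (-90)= 127527 /242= 526.97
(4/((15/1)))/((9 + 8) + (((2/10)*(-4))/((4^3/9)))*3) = 64/3999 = 0.02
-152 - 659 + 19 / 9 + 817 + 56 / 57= 1555 / 171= 9.09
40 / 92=10 / 23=0.43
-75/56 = -1.34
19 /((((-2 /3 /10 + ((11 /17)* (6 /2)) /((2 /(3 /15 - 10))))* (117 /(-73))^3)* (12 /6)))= 125652491 /521591967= 0.24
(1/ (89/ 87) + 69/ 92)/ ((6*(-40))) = -41/ 5696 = -0.01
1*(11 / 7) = 11 / 7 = 1.57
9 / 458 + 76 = 34817 / 458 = 76.02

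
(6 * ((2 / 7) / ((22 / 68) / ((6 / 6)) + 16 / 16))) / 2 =68 / 105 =0.65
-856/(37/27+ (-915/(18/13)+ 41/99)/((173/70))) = 5497767/1707463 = 3.22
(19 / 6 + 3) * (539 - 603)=-1184 / 3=-394.67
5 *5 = 25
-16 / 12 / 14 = -2 / 21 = -0.10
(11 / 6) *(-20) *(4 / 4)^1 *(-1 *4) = 440 / 3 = 146.67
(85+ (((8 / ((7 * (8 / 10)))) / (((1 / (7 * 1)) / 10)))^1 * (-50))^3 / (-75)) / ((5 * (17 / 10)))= 10000000510 / 51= 196078441.37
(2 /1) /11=0.18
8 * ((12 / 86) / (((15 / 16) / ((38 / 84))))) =2432 / 4515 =0.54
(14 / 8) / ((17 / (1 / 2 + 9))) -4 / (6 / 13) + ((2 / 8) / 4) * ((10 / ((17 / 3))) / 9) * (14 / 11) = -11479 / 1496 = -7.67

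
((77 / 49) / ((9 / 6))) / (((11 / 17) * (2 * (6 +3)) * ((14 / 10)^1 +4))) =85 / 5103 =0.02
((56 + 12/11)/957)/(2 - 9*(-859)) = 628/81405291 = 0.00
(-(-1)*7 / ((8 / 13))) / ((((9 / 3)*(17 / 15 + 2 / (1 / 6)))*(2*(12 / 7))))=3185 / 37824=0.08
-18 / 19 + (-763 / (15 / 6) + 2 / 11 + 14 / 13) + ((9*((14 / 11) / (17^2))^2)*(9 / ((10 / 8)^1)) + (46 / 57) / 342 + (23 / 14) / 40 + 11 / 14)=-304.06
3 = 3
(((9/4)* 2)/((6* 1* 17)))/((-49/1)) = -3/3332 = -0.00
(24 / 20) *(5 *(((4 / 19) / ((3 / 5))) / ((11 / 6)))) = 240 / 209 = 1.15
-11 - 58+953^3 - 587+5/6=5193135131/6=865522521.83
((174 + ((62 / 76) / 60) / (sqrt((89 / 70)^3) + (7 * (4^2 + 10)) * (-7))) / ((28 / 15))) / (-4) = -3450932946175255 / 148086020566246 + 13795 * sqrt(6230) / 676964665445696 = -23.30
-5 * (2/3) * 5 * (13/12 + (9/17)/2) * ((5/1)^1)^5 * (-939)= 6724609375/102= 65927542.89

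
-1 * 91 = -91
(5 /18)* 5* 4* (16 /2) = 400 /9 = 44.44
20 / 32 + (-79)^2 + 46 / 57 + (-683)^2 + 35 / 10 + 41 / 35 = 472736.10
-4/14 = -0.29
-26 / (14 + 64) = -1 / 3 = -0.33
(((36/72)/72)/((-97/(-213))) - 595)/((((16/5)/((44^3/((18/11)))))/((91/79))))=-18454443102095/1655208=-11149319.66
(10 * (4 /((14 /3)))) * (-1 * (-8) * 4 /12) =160 /7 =22.86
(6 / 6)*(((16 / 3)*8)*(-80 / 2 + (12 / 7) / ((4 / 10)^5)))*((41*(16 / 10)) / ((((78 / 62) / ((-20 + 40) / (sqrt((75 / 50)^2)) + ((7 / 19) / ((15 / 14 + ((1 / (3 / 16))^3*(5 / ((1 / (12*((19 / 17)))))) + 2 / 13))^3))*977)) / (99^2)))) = 1456469592376095234518780504338504728576 / 39318478588739584135995142231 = 37042877666.00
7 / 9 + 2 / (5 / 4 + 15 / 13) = 1811 / 1125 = 1.61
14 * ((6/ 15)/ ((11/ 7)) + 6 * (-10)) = -46004/ 55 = -836.44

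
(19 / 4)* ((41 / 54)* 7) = 5453 / 216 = 25.25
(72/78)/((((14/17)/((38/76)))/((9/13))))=459/1183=0.39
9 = 9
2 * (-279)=-558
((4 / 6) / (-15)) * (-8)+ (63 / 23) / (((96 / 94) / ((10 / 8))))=245627 / 66240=3.71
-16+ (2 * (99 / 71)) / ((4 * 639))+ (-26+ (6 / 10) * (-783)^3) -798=-14519594931347 / 50410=-288030052.20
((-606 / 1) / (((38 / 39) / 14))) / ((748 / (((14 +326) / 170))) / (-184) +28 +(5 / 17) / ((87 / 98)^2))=-1958441147208 / 5924535103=-330.56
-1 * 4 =-4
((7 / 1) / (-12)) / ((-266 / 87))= 29 / 152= 0.19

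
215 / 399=0.54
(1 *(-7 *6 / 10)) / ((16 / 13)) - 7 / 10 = -329 / 80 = -4.11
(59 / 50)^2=3481 / 2500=1.39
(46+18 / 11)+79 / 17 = 9777 / 187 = 52.28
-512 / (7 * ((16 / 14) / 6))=-384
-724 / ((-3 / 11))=7964 / 3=2654.67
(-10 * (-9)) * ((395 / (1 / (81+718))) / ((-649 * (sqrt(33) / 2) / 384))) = -5851213.40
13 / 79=0.16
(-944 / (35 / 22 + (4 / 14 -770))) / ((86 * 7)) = 10384 / 5086513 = 0.00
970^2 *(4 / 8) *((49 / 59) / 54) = 11526025 / 1593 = 7235.42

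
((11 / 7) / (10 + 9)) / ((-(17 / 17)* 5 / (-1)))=11 / 665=0.02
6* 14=84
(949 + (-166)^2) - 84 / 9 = 85487 / 3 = 28495.67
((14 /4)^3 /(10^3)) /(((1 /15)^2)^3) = 31255875 /64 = 488373.05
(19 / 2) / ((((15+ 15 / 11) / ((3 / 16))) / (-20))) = -209 / 96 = -2.18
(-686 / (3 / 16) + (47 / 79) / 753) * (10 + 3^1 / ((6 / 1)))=-1523501399 / 39658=-38415.99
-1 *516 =-516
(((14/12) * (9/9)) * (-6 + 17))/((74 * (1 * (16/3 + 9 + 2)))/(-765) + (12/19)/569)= -636821955/78346292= -8.13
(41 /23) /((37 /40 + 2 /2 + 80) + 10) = 1640 /84571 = 0.02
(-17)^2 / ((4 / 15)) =4335 / 4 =1083.75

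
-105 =-105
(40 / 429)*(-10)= -400 / 429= -0.93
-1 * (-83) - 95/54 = 4387/54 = 81.24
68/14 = 34/7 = 4.86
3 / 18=1 / 6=0.17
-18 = -18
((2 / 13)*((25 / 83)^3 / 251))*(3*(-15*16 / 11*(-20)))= 450000000 / 20523150791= 0.02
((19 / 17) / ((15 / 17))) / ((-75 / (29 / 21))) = -551 / 23625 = -0.02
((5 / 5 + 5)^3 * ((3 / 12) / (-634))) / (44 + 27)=-27 / 22507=-0.00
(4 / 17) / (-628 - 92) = -1 / 3060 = -0.00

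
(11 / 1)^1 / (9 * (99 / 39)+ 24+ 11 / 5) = 715 / 3188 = 0.22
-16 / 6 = -8 / 3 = -2.67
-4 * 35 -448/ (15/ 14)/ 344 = -91084/ 645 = -141.22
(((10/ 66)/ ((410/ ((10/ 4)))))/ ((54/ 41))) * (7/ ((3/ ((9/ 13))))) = 35/ 30888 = 0.00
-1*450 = -450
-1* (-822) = 822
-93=-93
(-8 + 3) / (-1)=5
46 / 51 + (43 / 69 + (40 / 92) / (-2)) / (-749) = 0.90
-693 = -693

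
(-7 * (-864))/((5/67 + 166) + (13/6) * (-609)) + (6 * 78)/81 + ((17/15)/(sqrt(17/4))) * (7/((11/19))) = 7.18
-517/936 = -0.55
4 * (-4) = -16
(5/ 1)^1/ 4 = 5/ 4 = 1.25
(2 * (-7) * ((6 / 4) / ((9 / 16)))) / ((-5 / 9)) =336 / 5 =67.20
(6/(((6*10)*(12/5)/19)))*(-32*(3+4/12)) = -84.44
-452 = -452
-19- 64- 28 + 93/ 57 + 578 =8904/ 19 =468.63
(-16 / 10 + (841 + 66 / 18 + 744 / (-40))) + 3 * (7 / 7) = 12412 / 15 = 827.47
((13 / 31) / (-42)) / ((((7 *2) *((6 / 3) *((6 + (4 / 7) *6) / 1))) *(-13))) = 1 / 343728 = 0.00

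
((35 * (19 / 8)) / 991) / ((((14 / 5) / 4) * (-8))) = -475 / 31712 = -0.01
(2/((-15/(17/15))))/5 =-34/1125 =-0.03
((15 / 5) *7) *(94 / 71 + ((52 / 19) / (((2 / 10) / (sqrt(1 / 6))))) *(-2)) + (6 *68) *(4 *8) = 928950 / 71- 1820 *sqrt(6) / 19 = 12849.17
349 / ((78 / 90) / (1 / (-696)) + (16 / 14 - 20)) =-12215 / 21772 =-0.56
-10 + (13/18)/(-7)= -1273/126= -10.10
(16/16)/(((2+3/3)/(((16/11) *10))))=160/33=4.85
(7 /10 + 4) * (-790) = -3713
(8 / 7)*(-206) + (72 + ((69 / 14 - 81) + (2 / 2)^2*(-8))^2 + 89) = 1370741 / 196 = 6993.58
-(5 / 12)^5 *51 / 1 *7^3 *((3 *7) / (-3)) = 127553125 / 82944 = 1537.82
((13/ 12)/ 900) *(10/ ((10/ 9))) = 13/ 1200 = 0.01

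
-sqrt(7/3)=-sqrt(21)/3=-1.53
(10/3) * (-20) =-200/3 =-66.67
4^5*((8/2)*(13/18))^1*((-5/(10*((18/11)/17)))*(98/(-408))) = 3690.93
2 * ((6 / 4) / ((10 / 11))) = 3.30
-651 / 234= -217 / 78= -2.78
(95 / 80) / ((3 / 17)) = 323 / 48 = 6.73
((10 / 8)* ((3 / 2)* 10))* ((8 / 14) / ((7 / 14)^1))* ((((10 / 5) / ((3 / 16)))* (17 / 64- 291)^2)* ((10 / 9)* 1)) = 43277556125 / 2016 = 21467041.73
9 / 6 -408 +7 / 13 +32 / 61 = -643023 / 1586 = -405.44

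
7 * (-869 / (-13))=6083 / 13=467.92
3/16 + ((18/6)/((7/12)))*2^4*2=18453/112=164.76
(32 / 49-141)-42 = -8935 / 49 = -182.35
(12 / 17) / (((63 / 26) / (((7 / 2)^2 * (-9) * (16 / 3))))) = -2912 / 17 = -171.29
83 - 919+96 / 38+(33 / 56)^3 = -2780372173 / 3336704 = -833.27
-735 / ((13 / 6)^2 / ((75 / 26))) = -992250 / 2197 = -451.64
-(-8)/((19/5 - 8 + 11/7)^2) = 1225/1058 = 1.16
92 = 92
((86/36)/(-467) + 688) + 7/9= 1929941/2802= 688.77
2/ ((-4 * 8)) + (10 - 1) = 143/ 16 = 8.94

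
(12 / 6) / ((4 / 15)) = 15 / 2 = 7.50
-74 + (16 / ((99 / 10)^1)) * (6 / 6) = -7166 / 99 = -72.38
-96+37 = -59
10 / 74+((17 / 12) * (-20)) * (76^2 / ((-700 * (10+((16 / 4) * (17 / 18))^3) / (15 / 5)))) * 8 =2652609791 / 30169615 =87.92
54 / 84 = 9 / 14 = 0.64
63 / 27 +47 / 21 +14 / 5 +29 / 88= 23719 / 3080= 7.70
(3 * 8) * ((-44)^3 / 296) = -255552 / 37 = -6906.81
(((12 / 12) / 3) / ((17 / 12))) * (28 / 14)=0.47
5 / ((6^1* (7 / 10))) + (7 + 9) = 361 / 21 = 17.19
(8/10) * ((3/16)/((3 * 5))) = 1/100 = 0.01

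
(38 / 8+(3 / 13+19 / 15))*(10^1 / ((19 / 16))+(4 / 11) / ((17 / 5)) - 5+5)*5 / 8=1118575 / 33592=33.30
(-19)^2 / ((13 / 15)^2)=480.62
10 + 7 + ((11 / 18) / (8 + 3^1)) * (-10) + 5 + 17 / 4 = 25.69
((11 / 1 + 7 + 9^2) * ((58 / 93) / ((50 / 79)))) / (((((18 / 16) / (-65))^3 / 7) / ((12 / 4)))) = -992169418240 / 2511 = -395129198.82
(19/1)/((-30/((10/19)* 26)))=-26/3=-8.67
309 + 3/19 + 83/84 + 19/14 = 497159/1596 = 311.50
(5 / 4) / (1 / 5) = 25 / 4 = 6.25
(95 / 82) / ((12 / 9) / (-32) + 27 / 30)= 5700 / 4223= 1.35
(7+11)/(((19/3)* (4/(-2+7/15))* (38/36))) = -1863/1805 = -1.03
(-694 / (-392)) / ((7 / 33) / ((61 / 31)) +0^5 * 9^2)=698511 / 42532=16.42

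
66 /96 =11 /16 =0.69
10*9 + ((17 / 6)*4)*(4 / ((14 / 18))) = 1038 / 7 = 148.29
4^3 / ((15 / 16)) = 1024 / 15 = 68.27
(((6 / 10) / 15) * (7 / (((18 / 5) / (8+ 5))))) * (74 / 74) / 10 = 91 / 900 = 0.10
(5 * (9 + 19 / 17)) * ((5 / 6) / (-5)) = -430 / 51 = -8.43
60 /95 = 12 /19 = 0.63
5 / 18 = 0.28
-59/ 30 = -1.97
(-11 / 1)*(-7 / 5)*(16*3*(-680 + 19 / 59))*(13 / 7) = -933061.91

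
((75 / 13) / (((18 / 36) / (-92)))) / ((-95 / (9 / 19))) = 24840 / 4693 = 5.29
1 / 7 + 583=4082 / 7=583.14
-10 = -10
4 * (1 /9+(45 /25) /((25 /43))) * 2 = 28864 /1125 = 25.66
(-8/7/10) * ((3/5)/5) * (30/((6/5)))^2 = -60/7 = -8.57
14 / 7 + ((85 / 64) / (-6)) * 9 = 1 / 128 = 0.01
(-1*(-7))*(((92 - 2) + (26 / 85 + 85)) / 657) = 34769 / 18615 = 1.87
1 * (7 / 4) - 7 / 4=0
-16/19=-0.84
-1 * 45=-45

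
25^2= 625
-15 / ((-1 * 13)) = 15 / 13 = 1.15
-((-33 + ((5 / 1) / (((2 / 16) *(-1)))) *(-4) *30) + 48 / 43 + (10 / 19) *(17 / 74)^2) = -10666080773 / 2236946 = -4768.14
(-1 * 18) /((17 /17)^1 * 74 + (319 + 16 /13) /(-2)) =468 /2239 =0.21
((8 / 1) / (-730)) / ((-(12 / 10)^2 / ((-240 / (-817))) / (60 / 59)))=8000 / 3518819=0.00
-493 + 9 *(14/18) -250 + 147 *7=293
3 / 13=0.23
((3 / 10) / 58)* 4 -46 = -6667 / 145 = -45.98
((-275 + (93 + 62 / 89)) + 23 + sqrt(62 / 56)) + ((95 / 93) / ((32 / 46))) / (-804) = -16855597793 / 106475328 + sqrt(217) / 14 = -157.25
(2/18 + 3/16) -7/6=-125/144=-0.87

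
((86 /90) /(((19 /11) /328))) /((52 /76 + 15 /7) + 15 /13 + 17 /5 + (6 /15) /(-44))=310598288 /12618423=24.61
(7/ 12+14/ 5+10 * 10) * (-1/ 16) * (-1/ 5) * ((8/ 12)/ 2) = 6203/ 14400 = 0.43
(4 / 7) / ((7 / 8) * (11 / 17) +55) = 544 / 52899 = 0.01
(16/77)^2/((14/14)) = 256/5929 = 0.04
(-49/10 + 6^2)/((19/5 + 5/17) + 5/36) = 95166/12953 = 7.35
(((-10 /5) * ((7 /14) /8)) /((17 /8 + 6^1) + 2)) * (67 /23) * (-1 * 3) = 67 /621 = 0.11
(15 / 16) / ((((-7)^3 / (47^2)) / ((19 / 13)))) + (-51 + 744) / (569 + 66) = -350332383 / 45303440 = -7.73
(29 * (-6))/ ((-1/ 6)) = 1044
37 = 37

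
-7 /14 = -1 /2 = -0.50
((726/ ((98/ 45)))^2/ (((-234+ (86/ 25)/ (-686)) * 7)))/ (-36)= 1.88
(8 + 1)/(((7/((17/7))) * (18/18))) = 153/49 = 3.12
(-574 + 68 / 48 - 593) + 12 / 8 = -13969 / 12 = -1164.08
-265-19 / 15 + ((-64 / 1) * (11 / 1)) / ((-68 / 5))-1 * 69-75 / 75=-72548 / 255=-284.50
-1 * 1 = -1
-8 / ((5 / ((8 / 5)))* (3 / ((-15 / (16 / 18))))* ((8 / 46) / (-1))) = -414 / 5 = -82.80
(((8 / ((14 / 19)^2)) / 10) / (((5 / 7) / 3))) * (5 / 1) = 30.94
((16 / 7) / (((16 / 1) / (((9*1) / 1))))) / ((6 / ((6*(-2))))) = -18 / 7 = -2.57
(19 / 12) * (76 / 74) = 361 / 222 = 1.63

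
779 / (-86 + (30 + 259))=779 / 203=3.84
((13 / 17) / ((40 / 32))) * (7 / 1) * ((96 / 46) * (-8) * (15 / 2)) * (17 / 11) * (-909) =190584576 / 253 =753298.72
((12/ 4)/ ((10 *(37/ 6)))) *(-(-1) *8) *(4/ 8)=36/ 185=0.19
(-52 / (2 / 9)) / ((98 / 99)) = -11583 / 49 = -236.39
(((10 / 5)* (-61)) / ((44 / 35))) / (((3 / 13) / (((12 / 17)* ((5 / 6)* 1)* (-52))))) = 12863.28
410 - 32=378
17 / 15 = 1.13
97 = 97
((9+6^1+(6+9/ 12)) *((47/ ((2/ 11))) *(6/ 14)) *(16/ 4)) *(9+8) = 2293929/ 14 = 163852.07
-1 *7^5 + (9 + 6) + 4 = -16788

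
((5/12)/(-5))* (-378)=31.50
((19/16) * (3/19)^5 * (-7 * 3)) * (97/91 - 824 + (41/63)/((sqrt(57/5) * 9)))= 54592623/27106768 - 123 * sqrt(285)/39617584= 2.01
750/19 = 39.47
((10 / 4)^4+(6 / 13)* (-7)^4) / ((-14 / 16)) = -238621 / 182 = -1311.10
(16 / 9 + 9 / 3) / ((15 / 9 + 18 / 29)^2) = 36163 / 39601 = 0.91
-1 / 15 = -0.07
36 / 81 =4 / 9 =0.44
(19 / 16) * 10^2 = 475 / 4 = 118.75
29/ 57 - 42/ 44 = -559/ 1254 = -0.45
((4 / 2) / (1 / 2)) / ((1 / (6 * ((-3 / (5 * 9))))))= -8 / 5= -1.60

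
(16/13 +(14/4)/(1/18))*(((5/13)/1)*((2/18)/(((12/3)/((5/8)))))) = 20875/48672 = 0.43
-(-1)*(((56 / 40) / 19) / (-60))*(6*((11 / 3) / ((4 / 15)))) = -77 / 760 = -0.10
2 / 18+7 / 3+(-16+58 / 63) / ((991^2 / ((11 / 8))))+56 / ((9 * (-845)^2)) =431955726913783 / 176710057278300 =2.44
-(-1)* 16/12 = 4/3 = 1.33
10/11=0.91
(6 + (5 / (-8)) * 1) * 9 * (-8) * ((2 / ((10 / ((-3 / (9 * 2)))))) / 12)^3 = 43 / 5184000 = 0.00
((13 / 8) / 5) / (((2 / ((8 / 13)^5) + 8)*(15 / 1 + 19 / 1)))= 13312 / 42701025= 0.00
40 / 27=1.48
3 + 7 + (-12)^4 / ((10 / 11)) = 114098 / 5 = 22819.60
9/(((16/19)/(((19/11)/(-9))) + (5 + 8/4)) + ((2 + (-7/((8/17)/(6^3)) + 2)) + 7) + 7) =-3249/1152452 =-0.00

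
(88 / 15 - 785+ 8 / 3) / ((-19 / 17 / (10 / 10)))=10421 / 15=694.73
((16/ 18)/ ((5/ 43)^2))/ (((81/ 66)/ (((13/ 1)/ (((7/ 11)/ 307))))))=14286439024/ 42525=335953.89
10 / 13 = 0.77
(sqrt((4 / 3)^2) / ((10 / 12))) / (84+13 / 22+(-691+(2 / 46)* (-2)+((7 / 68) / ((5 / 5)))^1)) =-137632 / 52161935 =-0.00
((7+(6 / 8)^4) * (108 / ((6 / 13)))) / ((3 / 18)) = 657423 / 64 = 10272.23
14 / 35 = 2 / 5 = 0.40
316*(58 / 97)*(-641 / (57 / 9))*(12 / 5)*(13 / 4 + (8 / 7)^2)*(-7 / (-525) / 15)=-552167656 / 2970625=-185.88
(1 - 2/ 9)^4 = 2401/ 6561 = 0.37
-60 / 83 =-0.72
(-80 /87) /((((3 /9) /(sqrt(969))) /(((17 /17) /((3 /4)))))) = -320 * sqrt(969) /87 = -114.50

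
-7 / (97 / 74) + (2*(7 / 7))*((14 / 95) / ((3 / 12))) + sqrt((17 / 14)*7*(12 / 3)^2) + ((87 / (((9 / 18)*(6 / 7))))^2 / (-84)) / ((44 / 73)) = -3980402153 / 4865520 + 2*sqrt(34) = -806.42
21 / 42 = 1 / 2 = 0.50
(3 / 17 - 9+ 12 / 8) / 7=-249 / 238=-1.05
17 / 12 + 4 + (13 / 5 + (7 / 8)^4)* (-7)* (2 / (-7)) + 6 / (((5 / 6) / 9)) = 470563 / 6144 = 76.59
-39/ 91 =-3/ 7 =-0.43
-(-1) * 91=91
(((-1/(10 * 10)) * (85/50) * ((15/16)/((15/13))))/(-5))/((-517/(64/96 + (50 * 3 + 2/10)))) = -500123/620400000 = -0.00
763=763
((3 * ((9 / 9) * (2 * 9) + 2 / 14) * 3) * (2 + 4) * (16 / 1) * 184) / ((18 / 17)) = 19068288 / 7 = 2724041.14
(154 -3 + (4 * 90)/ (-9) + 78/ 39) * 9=1017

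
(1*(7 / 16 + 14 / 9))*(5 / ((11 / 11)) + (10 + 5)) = 1435 / 36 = 39.86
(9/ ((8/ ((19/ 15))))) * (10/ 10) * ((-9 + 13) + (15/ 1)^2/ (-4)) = -11913/ 160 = -74.46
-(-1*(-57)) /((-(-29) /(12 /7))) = -684 /203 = -3.37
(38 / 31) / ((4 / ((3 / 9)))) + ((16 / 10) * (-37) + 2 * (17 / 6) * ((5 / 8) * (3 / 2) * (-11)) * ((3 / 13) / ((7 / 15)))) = -59576483 / 677040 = -88.00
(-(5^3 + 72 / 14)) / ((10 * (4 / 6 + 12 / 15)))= -2733 / 308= -8.87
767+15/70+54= 11497/14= 821.21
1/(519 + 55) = 1/574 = 0.00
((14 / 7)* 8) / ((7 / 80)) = 1280 / 7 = 182.86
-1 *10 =-10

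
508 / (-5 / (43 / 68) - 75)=-21844 / 3565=-6.13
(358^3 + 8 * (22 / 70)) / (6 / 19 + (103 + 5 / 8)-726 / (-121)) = 244096041216 / 584885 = 417340.23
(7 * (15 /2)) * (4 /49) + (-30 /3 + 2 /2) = -33 /7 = -4.71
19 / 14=1.36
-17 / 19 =-0.89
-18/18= -1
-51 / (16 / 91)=-4641 / 16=-290.06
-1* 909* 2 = -1818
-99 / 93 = -33 / 31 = -1.06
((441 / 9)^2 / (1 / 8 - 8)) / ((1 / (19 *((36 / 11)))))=-208544 / 11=-18958.55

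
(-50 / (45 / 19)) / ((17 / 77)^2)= -1126510 / 2601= -433.11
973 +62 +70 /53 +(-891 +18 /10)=147.12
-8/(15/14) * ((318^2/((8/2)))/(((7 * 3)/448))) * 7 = -140944384/5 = -28188876.80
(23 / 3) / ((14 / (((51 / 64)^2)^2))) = 51866541 / 234881024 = 0.22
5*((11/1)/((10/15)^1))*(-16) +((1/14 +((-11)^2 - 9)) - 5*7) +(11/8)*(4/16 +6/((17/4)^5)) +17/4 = -393847981307/318047968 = -1238.33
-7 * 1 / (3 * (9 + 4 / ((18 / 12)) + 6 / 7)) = -49 / 263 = -0.19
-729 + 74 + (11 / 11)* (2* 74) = -507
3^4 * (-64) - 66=-5250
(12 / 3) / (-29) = -4 / 29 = -0.14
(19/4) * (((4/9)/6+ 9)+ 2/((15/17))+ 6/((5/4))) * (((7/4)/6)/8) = 289807/103680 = 2.80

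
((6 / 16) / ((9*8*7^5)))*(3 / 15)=1 / 16134720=0.00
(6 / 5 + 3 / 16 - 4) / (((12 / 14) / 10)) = -1463 / 48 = -30.48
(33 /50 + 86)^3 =81351594037 /125000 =650812.75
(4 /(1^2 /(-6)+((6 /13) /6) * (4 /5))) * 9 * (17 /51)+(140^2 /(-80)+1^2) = -14684 /41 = -358.15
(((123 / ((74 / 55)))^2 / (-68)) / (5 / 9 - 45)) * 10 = 82377405 / 2978944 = 27.65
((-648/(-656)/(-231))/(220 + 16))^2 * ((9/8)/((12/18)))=19683/35526558893056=0.00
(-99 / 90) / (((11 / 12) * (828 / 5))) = -1 / 138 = -0.01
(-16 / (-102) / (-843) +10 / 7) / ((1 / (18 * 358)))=307789784 / 33439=9204.52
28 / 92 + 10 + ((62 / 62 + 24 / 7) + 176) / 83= 166746 / 13363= 12.48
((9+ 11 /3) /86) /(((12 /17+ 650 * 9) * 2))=323 /25661196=0.00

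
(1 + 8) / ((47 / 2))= 18 / 47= 0.38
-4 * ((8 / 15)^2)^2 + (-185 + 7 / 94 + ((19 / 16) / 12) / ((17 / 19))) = -479279314099 / 2588760000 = -185.14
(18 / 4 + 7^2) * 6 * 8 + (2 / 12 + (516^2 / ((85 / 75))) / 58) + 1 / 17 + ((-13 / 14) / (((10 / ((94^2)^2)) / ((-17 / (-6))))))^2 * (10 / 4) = 2293371026256810143257 / 2174130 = 1054845398507361.63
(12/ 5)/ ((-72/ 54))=-9/ 5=-1.80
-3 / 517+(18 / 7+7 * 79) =2010592 / 3619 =555.57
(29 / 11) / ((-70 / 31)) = -899 / 770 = -1.17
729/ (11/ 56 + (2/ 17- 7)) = -694008/ 6365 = -109.04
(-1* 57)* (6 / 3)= -114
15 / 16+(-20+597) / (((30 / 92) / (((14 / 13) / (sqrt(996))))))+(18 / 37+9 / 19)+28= 336289 / 11248+185794* sqrt(249) / 48555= 90.28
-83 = -83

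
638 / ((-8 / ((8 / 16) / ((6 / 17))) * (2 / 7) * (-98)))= 5423 / 1344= 4.03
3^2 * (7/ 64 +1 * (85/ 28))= 28.31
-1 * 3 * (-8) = 24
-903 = -903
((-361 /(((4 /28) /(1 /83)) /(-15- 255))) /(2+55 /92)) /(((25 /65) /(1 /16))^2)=265206123 /3173920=83.56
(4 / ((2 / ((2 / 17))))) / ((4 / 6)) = 6 / 17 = 0.35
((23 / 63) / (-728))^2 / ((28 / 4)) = 529 / 14724545472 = 0.00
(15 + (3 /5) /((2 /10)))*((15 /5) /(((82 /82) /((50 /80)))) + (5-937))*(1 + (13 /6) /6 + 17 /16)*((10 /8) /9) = -12984545 /2304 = -5635.65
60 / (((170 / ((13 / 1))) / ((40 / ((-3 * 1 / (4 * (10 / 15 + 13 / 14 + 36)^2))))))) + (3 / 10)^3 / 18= -5185941257509 / 14994000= -345867.76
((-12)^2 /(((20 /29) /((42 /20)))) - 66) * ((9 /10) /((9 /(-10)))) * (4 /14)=-18624 /175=-106.42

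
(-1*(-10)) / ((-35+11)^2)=5 / 288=0.02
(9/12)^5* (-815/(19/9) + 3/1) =-884277/9728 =-90.90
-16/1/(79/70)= -1120/79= -14.18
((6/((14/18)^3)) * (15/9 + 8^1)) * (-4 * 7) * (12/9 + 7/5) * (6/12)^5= -288927/980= -294.82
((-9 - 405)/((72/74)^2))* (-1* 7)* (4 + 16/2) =220409/6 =36734.83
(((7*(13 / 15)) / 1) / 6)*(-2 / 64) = -91 / 2880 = -0.03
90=90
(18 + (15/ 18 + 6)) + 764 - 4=4709/ 6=784.83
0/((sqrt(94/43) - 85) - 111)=0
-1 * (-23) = 23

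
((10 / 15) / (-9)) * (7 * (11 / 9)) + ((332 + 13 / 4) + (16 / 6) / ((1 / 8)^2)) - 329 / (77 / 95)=1062505 / 10692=99.37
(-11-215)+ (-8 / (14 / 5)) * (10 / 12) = -4796 / 21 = -228.38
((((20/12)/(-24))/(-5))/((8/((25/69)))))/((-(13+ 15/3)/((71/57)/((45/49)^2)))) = -170471/3302964864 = -0.00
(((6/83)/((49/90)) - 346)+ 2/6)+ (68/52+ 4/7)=-54508114/158613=-343.65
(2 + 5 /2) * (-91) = -819 /2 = -409.50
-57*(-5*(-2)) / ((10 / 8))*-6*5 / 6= 2280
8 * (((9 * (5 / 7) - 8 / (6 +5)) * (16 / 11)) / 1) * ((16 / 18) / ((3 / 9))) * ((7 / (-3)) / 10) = -224768 / 5445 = -41.28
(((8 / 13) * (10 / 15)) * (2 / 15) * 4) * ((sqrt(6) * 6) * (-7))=-1792 * sqrt(6) / 195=-22.51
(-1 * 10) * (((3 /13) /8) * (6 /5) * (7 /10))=-63 /260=-0.24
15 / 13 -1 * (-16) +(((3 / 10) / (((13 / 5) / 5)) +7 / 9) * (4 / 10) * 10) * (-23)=-107.48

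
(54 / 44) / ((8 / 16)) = 27 / 11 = 2.45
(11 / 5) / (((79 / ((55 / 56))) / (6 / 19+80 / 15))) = 2783 / 18012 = 0.15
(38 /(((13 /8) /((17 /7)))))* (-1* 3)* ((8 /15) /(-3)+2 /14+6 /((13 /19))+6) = -311821616 /124215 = -2510.34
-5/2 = -2.50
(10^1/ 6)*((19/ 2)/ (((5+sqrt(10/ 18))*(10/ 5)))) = 285/ 176 - 19*sqrt(5)/ 176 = 1.38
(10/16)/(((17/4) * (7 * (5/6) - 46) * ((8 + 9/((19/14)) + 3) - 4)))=-285/1061123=-0.00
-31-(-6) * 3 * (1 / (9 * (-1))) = -33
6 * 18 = 108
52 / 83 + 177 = 14743 / 83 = 177.63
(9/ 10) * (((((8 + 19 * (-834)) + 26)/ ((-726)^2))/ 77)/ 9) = -3953/ 101462130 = -0.00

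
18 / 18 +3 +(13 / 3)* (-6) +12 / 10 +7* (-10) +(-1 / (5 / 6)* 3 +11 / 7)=-3249 / 35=-92.83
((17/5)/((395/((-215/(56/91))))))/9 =-9503/28440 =-0.33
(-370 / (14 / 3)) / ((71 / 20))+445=210065 / 497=422.67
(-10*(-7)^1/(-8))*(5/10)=-35/8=-4.38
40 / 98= 20 / 49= 0.41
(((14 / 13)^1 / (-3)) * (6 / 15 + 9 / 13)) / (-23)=994 / 58305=0.02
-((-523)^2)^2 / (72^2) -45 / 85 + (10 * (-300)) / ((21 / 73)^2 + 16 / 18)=-59284863988015753 / 4106852928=-14435594.61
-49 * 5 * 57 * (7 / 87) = -32585 / 29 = -1123.62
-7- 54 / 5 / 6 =-44 / 5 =-8.80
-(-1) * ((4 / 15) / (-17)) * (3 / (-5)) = 4 / 425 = 0.01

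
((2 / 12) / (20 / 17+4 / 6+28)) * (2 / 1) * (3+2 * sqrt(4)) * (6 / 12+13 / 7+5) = 1751 / 3044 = 0.58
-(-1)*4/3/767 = 4/2301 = 0.00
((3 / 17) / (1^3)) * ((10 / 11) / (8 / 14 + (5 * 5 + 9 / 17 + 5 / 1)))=210 / 40711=0.01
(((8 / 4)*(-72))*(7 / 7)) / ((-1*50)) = 72 / 25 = 2.88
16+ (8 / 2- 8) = 12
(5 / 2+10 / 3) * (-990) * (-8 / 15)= 3080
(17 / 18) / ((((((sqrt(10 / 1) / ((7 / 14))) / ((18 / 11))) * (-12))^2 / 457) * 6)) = 7769 / 232320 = 0.03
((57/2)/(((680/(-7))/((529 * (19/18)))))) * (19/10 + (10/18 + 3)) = -656360453/734400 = -893.74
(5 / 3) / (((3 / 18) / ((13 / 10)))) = 13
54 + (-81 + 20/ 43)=-1141/ 43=-26.53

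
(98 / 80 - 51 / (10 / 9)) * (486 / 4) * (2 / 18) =-48249 / 80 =-603.11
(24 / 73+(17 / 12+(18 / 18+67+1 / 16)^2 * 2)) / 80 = 259765627 / 2242560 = 115.83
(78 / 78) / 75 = 1 / 75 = 0.01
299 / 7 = 42.71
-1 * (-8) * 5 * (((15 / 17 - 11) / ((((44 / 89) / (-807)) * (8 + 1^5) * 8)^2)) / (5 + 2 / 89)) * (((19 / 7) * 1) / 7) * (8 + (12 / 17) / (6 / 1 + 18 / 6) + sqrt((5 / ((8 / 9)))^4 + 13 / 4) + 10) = -208385089489765 * sqrt(4113937) / 830444009472 - 96065526254781665 / 330880035024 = -799295.10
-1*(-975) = 975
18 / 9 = 2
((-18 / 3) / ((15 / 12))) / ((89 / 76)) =-1824 / 445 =-4.10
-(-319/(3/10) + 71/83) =264557/249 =1062.48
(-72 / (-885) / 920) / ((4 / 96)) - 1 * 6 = -203478 / 33925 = -6.00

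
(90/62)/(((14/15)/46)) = 15525/217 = 71.54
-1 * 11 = -11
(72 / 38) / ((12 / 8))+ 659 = 12545 / 19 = 660.26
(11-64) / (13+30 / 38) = -1007 / 262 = -3.84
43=43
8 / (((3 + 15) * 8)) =0.06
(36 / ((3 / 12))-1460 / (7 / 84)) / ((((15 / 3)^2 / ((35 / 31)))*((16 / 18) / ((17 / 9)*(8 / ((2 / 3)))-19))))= -501732 / 155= -3236.98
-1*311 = -311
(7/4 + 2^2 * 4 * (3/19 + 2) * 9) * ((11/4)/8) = 261239/2432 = 107.42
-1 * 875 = -875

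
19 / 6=3.17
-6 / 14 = -3 / 7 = -0.43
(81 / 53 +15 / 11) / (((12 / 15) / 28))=59010 / 583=101.22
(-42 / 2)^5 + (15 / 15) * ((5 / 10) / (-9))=-73513819 / 18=-4084101.06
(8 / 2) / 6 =0.67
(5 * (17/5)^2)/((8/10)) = 289/4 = 72.25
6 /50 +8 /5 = 43 /25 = 1.72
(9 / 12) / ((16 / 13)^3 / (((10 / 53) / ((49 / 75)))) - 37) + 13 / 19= 1261604513 / 1912518644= 0.66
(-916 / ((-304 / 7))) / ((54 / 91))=145873 / 4104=35.54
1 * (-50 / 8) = -25 / 4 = -6.25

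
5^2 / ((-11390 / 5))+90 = 89.99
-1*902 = -902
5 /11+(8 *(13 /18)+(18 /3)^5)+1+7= 771233 /99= 7790.23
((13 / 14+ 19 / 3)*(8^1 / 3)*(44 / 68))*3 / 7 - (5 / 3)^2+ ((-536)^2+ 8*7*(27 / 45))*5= 1436650.59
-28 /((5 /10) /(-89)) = 4984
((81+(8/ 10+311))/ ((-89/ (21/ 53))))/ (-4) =10311/ 23585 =0.44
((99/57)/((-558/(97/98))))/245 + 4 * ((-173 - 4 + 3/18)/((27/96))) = -1920581806723/763662060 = -2514.96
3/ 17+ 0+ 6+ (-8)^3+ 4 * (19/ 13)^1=-110495/ 221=-499.98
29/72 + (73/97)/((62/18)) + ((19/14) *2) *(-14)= -8092645/216504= -37.38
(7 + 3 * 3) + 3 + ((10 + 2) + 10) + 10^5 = 100041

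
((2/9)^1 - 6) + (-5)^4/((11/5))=27553/99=278.31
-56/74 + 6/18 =-47/111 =-0.42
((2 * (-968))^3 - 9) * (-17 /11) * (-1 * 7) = -863501349935 /11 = -78500122721.36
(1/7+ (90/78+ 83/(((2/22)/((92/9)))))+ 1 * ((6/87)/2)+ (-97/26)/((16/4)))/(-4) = -1773399269/760032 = -2333.32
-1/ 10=-0.10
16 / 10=1.60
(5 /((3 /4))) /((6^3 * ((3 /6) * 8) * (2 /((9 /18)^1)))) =5 /2592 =0.00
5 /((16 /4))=5 /4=1.25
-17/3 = -5.67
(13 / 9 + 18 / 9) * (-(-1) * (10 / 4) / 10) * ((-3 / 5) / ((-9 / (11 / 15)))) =341 / 8100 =0.04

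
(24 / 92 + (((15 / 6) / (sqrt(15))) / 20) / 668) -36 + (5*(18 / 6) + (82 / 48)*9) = -987 / 184 + sqrt(15) / 80160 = -5.36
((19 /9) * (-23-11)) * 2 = -1292 /9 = -143.56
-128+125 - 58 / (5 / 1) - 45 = -298 / 5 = -59.60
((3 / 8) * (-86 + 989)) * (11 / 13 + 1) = 8127 / 13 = 625.15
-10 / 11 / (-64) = 5 / 352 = 0.01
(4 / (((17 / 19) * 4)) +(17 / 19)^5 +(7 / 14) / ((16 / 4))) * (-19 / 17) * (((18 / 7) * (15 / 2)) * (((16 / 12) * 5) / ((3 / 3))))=-137601288675 / 527278766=-260.96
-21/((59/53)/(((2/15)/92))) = -371/13570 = -0.03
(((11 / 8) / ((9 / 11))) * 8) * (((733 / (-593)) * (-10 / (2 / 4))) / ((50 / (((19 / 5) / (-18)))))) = -1.40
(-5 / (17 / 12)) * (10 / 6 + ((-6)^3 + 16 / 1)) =700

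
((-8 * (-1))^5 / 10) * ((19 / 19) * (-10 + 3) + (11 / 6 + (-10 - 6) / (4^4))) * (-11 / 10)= 1413632 / 75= 18848.43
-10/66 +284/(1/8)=74971/33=2271.85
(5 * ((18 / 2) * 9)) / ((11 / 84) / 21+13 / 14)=714420 / 1649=433.24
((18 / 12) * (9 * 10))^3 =2460375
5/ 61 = 0.08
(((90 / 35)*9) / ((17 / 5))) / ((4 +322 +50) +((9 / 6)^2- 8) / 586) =1898640 / 104877199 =0.02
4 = 4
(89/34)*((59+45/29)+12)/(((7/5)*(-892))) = -117035/769573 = -0.15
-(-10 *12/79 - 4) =436/79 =5.52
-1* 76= -76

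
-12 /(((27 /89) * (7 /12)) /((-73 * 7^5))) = 249588752 /3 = 83196250.67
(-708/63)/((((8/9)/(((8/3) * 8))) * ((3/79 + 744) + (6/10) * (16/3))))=-745760/2066113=-0.36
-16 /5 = -3.20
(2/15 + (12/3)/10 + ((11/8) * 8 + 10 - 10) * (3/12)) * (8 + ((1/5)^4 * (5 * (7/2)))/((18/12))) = 592379/22500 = 26.33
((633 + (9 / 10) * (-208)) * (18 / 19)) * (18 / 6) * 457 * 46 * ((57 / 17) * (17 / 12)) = 632583513 / 5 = 126516702.60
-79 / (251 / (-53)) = 4187 / 251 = 16.68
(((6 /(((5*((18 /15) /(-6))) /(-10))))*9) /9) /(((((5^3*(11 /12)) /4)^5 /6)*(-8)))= -2293235712 /982977294921875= -0.00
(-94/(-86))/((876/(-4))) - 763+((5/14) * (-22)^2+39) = -551.15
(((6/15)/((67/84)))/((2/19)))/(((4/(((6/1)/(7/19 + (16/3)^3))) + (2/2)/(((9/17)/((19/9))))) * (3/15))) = 2456244/10864921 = 0.23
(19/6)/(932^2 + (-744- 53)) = 19/5206962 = 0.00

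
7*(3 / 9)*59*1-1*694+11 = -1636 / 3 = -545.33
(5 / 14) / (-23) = -5 / 322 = -0.02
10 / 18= 5 / 9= 0.56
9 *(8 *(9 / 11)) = 648 / 11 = 58.91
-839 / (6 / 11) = -9229 / 6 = -1538.17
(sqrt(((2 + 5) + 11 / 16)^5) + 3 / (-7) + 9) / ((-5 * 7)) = -15129 * sqrt(123) / 35840 - 12 / 49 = -4.93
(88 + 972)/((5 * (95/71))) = 15052/95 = 158.44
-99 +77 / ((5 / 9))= 198 / 5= 39.60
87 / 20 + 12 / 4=147 / 20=7.35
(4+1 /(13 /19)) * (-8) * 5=-2840 /13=-218.46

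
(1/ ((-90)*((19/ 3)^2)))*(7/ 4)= -7/ 14440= -0.00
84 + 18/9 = 86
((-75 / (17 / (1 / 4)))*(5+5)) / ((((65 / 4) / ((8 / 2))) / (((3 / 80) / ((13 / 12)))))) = -270 / 2873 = -0.09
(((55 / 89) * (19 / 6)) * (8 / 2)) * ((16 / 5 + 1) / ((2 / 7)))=10241 / 89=115.07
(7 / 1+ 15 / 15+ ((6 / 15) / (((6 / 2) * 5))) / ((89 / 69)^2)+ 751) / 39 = 19.46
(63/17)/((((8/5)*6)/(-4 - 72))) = -1995/68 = -29.34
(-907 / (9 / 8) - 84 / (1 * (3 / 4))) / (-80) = 1033 / 90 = 11.48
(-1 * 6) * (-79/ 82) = 237/ 41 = 5.78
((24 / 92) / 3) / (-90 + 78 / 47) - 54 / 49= -2580695 / 2339652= -1.10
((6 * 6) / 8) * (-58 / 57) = -87 / 19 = -4.58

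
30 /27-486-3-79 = -5102 /9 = -566.89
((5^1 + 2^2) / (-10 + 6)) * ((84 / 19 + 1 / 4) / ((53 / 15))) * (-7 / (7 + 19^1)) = 335475 / 418912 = 0.80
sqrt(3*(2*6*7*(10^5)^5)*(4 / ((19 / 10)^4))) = 1200000000000000*sqrt(70) / 361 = 27811413624401.40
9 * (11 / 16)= 99 / 16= 6.19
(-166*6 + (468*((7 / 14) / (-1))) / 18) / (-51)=1009 / 51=19.78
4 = 4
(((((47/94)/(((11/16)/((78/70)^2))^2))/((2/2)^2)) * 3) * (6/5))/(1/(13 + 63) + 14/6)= 1215278318592/485714796875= 2.50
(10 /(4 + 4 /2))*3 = 5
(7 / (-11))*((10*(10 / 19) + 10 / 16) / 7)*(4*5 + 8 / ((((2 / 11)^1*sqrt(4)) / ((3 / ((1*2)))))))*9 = -426915 / 1672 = -255.33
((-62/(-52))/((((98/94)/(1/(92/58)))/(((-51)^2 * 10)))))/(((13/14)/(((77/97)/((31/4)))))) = 779935860/377039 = 2068.58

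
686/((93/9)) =2058/31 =66.39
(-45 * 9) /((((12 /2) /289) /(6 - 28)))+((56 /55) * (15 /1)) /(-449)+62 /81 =171691613345 /400059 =429165.73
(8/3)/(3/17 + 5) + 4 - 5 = -16/33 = -0.48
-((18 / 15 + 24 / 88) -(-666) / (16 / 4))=-18477 / 110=-167.97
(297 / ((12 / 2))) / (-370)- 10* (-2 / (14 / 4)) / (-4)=-8093 / 5180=-1.56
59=59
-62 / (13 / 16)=-992 / 13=-76.31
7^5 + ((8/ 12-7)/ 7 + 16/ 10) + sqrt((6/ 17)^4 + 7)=sqrt(585943)/ 289 + 1764808/ 105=16810.34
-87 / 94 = -0.93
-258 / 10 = -129 / 5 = -25.80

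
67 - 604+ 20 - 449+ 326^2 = 105310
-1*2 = -2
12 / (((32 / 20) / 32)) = 240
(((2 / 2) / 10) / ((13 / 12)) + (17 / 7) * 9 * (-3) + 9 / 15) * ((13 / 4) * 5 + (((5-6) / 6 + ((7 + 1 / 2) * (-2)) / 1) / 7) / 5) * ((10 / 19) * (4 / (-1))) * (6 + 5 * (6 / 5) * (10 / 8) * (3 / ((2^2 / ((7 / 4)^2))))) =26694567 / 532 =50177.76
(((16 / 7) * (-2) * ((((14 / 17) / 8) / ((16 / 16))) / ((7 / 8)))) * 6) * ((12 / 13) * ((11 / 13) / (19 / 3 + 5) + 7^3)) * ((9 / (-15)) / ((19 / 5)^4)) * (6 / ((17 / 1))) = 41373504000 / 39865049861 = 1.04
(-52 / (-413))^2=0.02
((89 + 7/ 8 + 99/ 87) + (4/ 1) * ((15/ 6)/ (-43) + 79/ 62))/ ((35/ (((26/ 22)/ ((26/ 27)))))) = 800565741/ 238127120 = 3.36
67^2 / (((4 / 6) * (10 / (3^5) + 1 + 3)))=3272481 / 1964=1666.23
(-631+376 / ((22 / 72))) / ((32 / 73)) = 481435 / 352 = 1367.71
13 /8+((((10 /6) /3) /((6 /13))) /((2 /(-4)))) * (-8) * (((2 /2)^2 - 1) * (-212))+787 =6309 /8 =788.62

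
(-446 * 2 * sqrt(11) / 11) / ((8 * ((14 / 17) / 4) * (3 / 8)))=-30328 * sqrt(11) / 231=-435.44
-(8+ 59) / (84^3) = -67 / 592704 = -0.00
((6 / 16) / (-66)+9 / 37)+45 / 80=2605 / 3256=0.80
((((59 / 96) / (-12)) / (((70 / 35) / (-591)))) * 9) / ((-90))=-1.51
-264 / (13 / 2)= -528 / 13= -40.62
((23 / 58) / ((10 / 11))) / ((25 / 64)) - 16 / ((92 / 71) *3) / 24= 1418497 / 1500750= 0.95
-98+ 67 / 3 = -227 / 3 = -75.67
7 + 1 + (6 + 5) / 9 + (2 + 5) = 16.22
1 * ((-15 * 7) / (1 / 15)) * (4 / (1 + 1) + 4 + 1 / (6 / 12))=-12600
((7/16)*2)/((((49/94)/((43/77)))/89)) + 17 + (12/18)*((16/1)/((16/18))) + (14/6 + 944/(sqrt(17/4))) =742271/6468 + 1888*sqrt(17)/17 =572.67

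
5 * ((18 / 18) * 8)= 40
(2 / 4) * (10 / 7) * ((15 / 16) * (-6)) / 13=-225 / 728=-0.31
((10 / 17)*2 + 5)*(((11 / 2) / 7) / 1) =165 / 34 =4.85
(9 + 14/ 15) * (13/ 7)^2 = 25181/ 735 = 34.26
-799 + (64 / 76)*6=-15085 / 19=-793.95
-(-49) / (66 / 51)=833 / 22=37.86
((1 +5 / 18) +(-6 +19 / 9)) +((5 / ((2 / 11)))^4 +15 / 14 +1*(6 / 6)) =576488831 / 1008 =571913.52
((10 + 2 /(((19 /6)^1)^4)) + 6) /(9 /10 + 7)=20877280 /10295359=2.03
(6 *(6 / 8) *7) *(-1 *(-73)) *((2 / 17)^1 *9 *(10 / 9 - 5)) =-160965 / 17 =-9468.53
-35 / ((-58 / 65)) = 2275 / 58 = 39.22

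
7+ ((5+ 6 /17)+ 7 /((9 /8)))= 2842 /153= 18.58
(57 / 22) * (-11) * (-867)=49419 / 2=24709.50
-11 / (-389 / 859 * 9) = 9449 / 3501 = 2.70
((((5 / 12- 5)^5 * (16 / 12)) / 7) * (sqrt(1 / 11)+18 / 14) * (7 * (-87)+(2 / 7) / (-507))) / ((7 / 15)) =494440982234375 * sqrt(11) / 10818033408+5438850804578125 / 8414025984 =797990.08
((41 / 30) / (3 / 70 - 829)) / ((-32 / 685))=0.04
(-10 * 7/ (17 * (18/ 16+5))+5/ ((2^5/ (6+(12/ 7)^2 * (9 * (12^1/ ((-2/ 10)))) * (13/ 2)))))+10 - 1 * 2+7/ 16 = -10682605/ 6664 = -1603.03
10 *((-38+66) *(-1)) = -280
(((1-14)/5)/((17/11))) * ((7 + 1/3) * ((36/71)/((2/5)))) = -18876/1207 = -15.64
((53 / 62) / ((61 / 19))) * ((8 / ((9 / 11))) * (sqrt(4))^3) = 354464 / 17019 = 20.83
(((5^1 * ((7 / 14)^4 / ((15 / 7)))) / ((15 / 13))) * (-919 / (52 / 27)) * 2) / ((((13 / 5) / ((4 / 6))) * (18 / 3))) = -5.15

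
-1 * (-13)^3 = 2197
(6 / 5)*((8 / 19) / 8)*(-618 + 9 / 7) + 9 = -19917 / 665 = -29.95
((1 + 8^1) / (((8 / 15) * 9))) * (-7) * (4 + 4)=-105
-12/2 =-6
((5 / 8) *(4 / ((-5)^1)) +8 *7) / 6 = 37 / 4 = 9.25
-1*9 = -9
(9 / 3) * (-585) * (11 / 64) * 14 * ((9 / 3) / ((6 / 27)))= -3648645 / 64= -57010.08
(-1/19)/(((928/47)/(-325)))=15275/17632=0.87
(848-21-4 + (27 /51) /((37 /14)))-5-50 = 483198 /629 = 768.20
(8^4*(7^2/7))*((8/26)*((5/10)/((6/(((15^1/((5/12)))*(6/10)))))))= 1032192/65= 15879.88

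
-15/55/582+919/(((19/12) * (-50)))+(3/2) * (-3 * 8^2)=-303698551/1013650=-299.61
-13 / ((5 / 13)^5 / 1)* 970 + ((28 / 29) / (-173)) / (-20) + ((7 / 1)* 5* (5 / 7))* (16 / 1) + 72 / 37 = -173776538157659 / 116018125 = -1497839.57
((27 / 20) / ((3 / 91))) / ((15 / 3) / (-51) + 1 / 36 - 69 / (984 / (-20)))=5137587 / 167135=30.74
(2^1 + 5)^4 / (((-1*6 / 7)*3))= -933.72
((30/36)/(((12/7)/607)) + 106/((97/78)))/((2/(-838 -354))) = -395753089/1746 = -226662.71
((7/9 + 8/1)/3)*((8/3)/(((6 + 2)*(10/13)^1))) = 1027/810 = 1.27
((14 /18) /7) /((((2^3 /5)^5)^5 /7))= 2086162567138671875 /340010386766614455386112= 0.00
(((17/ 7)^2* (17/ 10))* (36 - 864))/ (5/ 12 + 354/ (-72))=451996/ 245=1844.88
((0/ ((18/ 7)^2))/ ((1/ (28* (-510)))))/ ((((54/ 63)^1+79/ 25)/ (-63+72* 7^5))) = 0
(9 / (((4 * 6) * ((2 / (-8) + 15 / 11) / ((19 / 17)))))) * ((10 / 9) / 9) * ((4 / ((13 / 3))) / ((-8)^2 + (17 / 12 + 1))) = 16720 / 25892139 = 0.00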